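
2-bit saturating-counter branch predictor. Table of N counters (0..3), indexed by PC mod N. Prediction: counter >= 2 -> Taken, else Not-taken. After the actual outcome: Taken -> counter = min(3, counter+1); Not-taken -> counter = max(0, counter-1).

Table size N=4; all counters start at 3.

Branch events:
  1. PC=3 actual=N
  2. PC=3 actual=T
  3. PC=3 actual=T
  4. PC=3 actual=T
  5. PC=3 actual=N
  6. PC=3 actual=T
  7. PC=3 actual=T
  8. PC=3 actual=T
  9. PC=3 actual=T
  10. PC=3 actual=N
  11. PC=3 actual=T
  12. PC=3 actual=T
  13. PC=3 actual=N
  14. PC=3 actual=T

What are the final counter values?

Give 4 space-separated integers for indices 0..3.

Answer: 3 3 3 3

Derivation:
Ev 1: PC=3 idx=3 pred=T actual=N -> ctr[3]=2
Ev 2: PC=3 idx=3 pred=T actual=T -> ctr[3]=3
Ev 3: PC=3 idx=3 pred=T actual=T -> ctr[3]=3
Ev 4: PC=3 idx=3 pred=T actual=T -> ctr[3]=3
Ev 5: PC=3 idx=3 pred=T actual=N -> ctr[3]=2
Ev 6: PC=3 idx=3 pred=T actual=T -> ctr[3]=3
Ev 7: PC=3 idx=3 pred=T actual=T -> ctr[3]=3
Ev 8: PC=3 idx=3 pred=T actual=T -> ctr[3]=3
Ev 9: PC=3 idx=3 pred=T actual=T -> ctr[3]=3
Ev 10: PC=3 idx=3 pred=T actual=N -> ctr[3]=2
Ev 11: PC=3 idx=3 pred=T actual=T -> ctr[3]=3
Ev 12: PC=3 idx=3 pred=T actual=T -> ctr[3]=3
Ev 13: PC=3 idx=3 pred=T actual=N -> ctr[3]=2
Ev 14: PC=3 idx=3 pred=T actual=T -> ctr[3]=3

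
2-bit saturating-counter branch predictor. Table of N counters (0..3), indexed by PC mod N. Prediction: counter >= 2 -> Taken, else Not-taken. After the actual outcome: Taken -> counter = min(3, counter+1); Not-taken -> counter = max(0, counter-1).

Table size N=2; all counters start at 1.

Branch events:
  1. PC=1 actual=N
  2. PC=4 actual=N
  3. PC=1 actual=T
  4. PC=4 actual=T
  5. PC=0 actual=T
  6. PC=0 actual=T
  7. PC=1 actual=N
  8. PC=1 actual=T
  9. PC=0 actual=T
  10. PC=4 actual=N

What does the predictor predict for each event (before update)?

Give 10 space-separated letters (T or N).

Answer: N N N N N T N N T T

Derivation:
Ev 1: PC=1 idx=1 pred=N actual=N -> ctr[1]=0
Ev 2: PC=4 idx=0 pred=N actual=N -> ctr[0]=0
Ev 3: PC=1 idx=1 pred=N actual=T -> ctr[1]=1
Ev 4: PC=4 idx=0 pred=N actual=T -> ctr[0]=1
Ev 5: PC=0 idx=0 pred=N actual=T -> ctr[0]=2
Ev 6: PC=0 idx=0 pred=T actual=T -> ctr[0]=3
Ev 7: PC=1 idx=1 pred=N actual=N -> ctr[1]=0
Ev 8: PC=1 idx=1 pred=N actual=T -> ctr[1]=1
Ev 9: PC=0 idx=0 pred=T actual=T -> ctr[0]=3
Ev 10: PC=4 idx=0 pred=T actual=N -> ctr[0]=2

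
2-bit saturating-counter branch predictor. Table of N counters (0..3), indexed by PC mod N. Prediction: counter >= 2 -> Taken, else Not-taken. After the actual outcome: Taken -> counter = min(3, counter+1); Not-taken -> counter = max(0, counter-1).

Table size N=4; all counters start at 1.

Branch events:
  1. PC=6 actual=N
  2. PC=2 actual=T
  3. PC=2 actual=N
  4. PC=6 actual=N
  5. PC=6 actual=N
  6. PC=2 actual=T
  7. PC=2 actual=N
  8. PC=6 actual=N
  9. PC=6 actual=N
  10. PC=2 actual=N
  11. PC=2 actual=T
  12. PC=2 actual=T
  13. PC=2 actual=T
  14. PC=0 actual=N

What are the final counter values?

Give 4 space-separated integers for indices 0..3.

Ev 1: PC=6 idx=2 pred=N actual=N -> ctr[2]=0
Ev 2: PC=2 idx=2 pred=N actual=T -> ctr[2]=1
Ev 3: PC=2 idx=2 pred=N actual=N -> ctr[2]=0
Ev 4: PC=6 idx=2 pred=N actual=N -> ctr[2]=0
Ev 5: PC=6 idx=2 pred=N actual=N -> ctr[2]=0
Ev 6: PC=2 idx=2 pred=N actual=T -> ctr[2]=1
Ev 7: PC=2 idx=2 pred=N actual=N -> ctr[2]=0
Ev 8: PC=6 idx=2 pred=N actual=N -> ctr[2]=0
Ev 9: PC=6 idx=2 pred=N actual=N -> ctr[2]=0
Ev 10: PC=2 idx=2 pred=N actual=N -> ctr[2]=0
Ev 11: PC=2 idx=2 pred=N actual=T -> ctr[2]=1
Ev 12: PC=2 idx=2 pred=N actual=T -> ctr[2]=2
Ev 13: PC=2 idx=2 pred=T actual=T -> ctr[2]=3
Ev 14: PC=0 idx=0 pred=N actual=N -> ctr[0]=0

Answer: 0 1 3 1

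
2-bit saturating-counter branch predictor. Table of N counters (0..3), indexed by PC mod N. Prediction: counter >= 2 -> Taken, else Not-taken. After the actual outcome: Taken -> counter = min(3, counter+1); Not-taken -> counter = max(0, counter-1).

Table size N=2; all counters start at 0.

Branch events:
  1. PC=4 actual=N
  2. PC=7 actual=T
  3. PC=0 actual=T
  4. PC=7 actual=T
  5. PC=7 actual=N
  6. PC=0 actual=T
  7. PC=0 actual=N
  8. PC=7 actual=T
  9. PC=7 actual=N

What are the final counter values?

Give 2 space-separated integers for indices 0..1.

Ev 1: PC=4 idx=0 pred=N actual=N -> ctr[0]=0
Ev 2: PC=7 idx=1 pred=N actual=T -> ctr[1]=1
Ev 3: PC=0 idx=0 pred=N actual=T -> ctr[0]=1
Ev 4: PC=7 idx=1 pred=N actual=T -> ctr[1]=2
Ev 5: PC=7 idx=1 pred=T actual=N -> ctr[1]=1
Ev 6: PC=0 idx=0 pred=N actual=T -> ctr[0]=2
Ev 7: PC=0 idx=0 pred=T actual=N -> ctr[0]=1
Ev 8: PC=7 idx=1 pred=N actual=T -> ctr[1]=2
Ev 9: PC=7 idx=1 pred=T actual=N -> ctr[1]=1

Answer: 1 1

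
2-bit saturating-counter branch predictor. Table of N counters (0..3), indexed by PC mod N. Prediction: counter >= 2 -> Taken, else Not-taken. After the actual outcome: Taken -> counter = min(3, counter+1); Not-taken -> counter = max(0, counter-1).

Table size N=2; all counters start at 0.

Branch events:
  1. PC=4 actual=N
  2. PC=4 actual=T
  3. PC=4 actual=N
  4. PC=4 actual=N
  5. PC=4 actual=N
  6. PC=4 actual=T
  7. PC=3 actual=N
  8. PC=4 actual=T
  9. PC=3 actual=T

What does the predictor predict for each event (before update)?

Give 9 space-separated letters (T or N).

Ev 1: PC=4 idx=0 pred=N actual=N -> ctr[0]=0
Ev 2: PC=4 idx=0 pred=N actual=T -> ctr[0]=1
Ev 3: PC=4 idx=0 pred=N actual=N -> ctr[0]=0
Ev 4: PC=4 idx=0 pred=N actual=N -> ctr[0]=0
Ev 5: PC=4 idx=0 pred=N actual=N -> ctr[0]=0
Ev 6: PC=4 idx=0 pred=N actual=T -> ctr[0]=1
Ev 7: PC=3 idx=1 pred=N actual=N -> ctr[1]=0
Ev 8: PC=4 idx=0 pred=N actual=T -> ctr[0]=2
Ev 9: PC=3 idx=1 pred=N actual=T -> ctr[1]=1

Answer: N N N N N N N N N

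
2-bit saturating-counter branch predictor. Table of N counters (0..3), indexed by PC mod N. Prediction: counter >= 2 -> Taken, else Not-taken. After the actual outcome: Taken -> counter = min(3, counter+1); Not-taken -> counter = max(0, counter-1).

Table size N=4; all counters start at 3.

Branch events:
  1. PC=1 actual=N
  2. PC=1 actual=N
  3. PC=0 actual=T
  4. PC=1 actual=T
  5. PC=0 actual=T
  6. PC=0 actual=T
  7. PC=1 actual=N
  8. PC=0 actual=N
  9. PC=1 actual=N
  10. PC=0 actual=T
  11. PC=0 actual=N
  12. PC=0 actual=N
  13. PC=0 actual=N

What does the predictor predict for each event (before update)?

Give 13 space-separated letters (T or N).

Answer: T T T N T T T T N T T T N

Derivation:
Ev 1: PC=1 idx=1 pred=T actual=N -> ctr[1]=2
Ev 2: PC=1 idx=1 pred=T actual=N -> ctr[1]=1
Ev 3: PC=0 idx=0 pred=T actual=T -> ctr[0]=3
Ev 4: PC=1 idx=1 pred=N actual=T -> ctr[1]=2
Ev 5: PC=0 idx=0 pred=T actual=T -> ctr[0]=3
Ev 6: PC=0 idx=0 pred=T actual=T -> ctr[0]=3
Ev 7: PC=1 idx=1 pred=T actual=N -> ctr[1]=1
Ev 8: PC=0 idx=0 pred=T actual=N -> ctr[0]=2
Ev 9: PC=1 idx=1 pred=N actual=N -> ctr[1]=0
Ev 10: PC=0 idx=0 pred=T actual=T -> ctr[0]=3
Ev 11: PC=0 idx=0 pred=T actual=N -> ctr[0]=2
Ev 12: PC=0 idx=0 pred=T actual=N -> ctr[0]=1
Ev 13: PC=0 idx=0 pred=N actual=N -> ctr[0]=0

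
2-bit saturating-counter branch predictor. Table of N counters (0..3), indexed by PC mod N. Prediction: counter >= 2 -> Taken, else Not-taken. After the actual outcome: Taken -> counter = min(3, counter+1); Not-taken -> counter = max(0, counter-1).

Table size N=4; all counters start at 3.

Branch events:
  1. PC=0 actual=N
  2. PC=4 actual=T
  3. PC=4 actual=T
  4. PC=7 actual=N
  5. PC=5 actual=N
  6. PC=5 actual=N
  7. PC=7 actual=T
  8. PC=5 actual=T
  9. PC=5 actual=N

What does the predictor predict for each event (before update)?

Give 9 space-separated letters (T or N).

Ev 1: PC=0 idx=0 pred=T actual=N -> ctr[0]=2
Ev 2: PC=4 idx=0 pred=T actual=T -> ctr[0]=3
Ev 3: PC=4 idx=0 pred=T actual=T -> ctr[0]=3
Ev 4: PC=7 idx=3 pred=T actual=N -> ctr[3]=2
Ev 5: PC=5 idx=1 pred=T actual=N -> ctr[1]=2
Ev 6: PC=5 idx=1 pred=T actual=N -> ctr[1]=1
Ev 7: PC=7 idx=3 pred=T actual=T -> ctr[3]=3
Ev 8: PC=5 idx=1 pred=N actual=T -> ctr[1]=2
Ev 9: PC=5 idx=1 pred=T actual=N -> ctr[1]=1

Answer: T T T T T T T N T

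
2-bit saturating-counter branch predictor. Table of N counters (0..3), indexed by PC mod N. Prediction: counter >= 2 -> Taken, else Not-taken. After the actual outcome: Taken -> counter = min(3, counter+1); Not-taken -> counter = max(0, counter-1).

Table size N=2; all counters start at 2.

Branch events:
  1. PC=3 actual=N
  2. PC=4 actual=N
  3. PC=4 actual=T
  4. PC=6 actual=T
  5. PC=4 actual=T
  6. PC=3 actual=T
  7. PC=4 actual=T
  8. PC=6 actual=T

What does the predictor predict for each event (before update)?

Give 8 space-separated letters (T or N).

Ev 1: PC=3 idx=1 pred=T actual=N -> ctr[1]=1
Ev 2: PC=4 idx=0 pred=T actual=N -> ctr[0]=1
Ev 3: PC=4 idx=0 pred=N actual=T -> ctr[0]=2
Ev 4: PC=6 idx=0 pred=T actual=T -> ctr[0]=3
Ev 5: PC=4 idx=0 pred=T actual=T -> ctr[0]=3
Ev 6: PC=3 idx=1 pred=N actual=T -> ctr[1]=2
Ev 7: PC=4 idx=0 pred=T actual=T -> ctr[0]=3
Ev 8: PC=6 idx=0 pred=T actual=T -> ctr[0]=3

Answer: T T N T T N T T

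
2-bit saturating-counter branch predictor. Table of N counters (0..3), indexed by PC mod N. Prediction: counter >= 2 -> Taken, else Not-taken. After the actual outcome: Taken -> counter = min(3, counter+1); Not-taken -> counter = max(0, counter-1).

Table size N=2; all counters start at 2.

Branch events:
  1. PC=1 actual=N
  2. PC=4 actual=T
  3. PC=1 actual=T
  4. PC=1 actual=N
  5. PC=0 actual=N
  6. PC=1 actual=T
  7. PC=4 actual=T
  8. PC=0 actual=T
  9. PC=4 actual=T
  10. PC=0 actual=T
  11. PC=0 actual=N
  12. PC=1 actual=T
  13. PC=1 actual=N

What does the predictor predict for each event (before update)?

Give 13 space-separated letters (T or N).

Ev 1: PC=1 idx=1 pred=T actual=N -> ctr[1]=1
Ev 2: PC=4 idx=0 pred=T actual=T -> ctr[0]=3
Ev 3: PC=1 idx=1 pred=N actual=T -> ctr[1]=2
Ev 4: PC=1 idx=1 pred=T actual=N -> ctr[1]=1
Ev 5: PC=0 idx=0 pred=T actual=N -> ctr[0]=2
Ev 6: PC=1 idx=1 pred=N actual=T -> ctr[1]=2
Ev 7: PC=4 idx=0 pred=T actual=T -> ctr[0]=3
Ev 8: PC=0 idx=0 pred=T actual=T -> ctr[0]=3
Ev 9: PC=4 idx=0 pred=T actual=T -> ctr[0]=3
Ev 10: PC=0 idx=0 pred=T actual=T -> ctr[0]=3
Ev 11: PC=0 idx=0 pred=T actual=N -> ctr[0]=2
Ev 12: PC=1 idx=1 pred=T actual=T -> ctr[1]=3
Ev 13: PC=1 idx=1 pred=T actual=N -> ctr[1]=2

Answer: T T N T T N T T T T T T T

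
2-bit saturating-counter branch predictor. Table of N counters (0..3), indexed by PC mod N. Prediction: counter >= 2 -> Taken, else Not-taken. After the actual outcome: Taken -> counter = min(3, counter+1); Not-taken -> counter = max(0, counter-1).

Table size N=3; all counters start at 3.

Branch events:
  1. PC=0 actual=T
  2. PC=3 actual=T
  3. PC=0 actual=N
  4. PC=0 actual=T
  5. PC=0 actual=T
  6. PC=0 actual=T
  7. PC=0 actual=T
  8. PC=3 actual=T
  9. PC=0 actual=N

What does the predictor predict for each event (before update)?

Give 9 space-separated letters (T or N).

Ev 1: PC=0 idx=0 pred=T actual=T -> ctr[0]=3
Ev 2: PC=3 idx=0 pred=T actual=T -> ctr[0]=3
Ev 3: PC=0 idx=0 pred=T actual=N -> ctr[0]=2
Ev 4: PC=0 idx=0 pred=T actual=T -> ctr[0]=3
Ev 5: PC=0 idx=0 pred=T actual=T -> ctr[0]=3
Ev 6: PC=0 idx=0 pred=T actual=T -> ctr[0]=3
Ev 7: PC=0 idx=0 pred=T actual=T -> ctr[0]=3
Ev 8: PC=3 idx=0 pred=T actual=T -> ctr[0]=3
Ev 9: PC=0 idx=0 pred=T actual=N -> ctr[0]=2

Answer: T T T T T T T T T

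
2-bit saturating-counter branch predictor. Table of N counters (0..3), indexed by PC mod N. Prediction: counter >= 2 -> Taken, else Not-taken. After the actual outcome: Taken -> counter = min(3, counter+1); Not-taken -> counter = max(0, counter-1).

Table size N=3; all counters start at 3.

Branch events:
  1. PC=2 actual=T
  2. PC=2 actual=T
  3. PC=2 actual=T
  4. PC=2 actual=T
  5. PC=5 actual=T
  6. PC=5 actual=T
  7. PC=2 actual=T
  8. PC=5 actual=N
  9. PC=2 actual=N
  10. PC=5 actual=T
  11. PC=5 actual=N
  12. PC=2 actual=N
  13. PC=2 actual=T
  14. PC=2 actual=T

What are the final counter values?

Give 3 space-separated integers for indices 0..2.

Answer: 3 3 2

Derivation:
Ev 1: PC=2 idx=2 pred=T actual=T -> ctr[2]=3
Ev 2: PC=2 idx=2 pred=T actual=T -> ctr[2]=3
Ev 3: PC=2 idx=2 pred=T actual=T -> ctr[2]=3
Ev 4: PC=2 idx=2 pred=T actual=T -> ctr[2]=3
Ev 5: PC=5 idx=2 pred=T actual=T -> ctr[2]=3
Ev 6: PC=5 idx=2 pred=T actual=T -> ctr[2]=3
Ev 7: PC=2 idx=2 pred=T actual=T -> ctr[2]=3
Ev 8: PC=5 idx=2 pred=T actual=N -> ctr[2]=2
Ev 9: PC=2 idx=2 pred=T actual=N -> ctr[2]=1
Ev 10: PC=5 idx=2 pred=N actual=T -> ctr[2]=2
Ev 11: PC=5 idx=2 pred=T actual=N -> ctr[2]=1
Ev 12: PC=2 idx=2 pred=N actual=N -> ctr[2]=0
Ev 13: PC=2 idx=2 pred=N actual=T -> ctr[2]=1
Ev 14: PC=2 idx=2 pred=N actual=T -> ctr[2]=2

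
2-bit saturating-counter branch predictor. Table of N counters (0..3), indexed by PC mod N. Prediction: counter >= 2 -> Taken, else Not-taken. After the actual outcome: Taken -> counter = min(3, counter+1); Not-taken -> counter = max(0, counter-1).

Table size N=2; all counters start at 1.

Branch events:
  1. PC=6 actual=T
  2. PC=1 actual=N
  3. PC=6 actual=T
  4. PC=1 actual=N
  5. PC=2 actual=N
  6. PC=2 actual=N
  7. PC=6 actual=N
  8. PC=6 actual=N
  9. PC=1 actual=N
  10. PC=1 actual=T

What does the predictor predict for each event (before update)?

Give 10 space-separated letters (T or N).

Answer: N N T N T T N N N N

Derivation:
Ev 1: PC=6 idx=0 pred=N actual=T -> ctr[0]=2
Ev 2: PC=1 idx=1 pred=N actual=N -> ctr[1]=0
Ev 3: PC=6 idx=0 pred=T actual=T -> ctr[0]=3
Ev 4: PC=1 idx=1 pred=N actual=N -> ctr[1]=0
Ev 5: PC=2 idx=0 pred=T actual=N -> ctr[0]=2
Ev 6: PC=2 idx=0 pred=T actual=N -> ctr[0]=1
Ev 7: PC=6 idx=0 pred=N actual=N -> ctr[0]=0
Ev 8: PC=6 idx=0 pred=N actual=N -> ctr[0]=0
Ev 9: PC=1 idx=1 pred=N actual=N -> ctr[1]=0
Ev 10: PC=1 idx=1 pred=N actual=T -> ctr[1]=1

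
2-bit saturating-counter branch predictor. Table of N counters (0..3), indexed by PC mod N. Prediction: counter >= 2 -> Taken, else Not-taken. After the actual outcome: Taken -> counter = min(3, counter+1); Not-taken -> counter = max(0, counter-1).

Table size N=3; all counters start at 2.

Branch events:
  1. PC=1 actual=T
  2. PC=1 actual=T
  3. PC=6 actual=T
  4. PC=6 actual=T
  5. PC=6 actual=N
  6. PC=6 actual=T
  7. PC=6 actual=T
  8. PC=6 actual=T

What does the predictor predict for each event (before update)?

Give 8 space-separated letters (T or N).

Answer: T T T T T T T T

Derivation:
Ev 1: PC=1 idx=1 pred=T actual=T -> ctr[1]=3
Ev 2: PC=1 idx=1 pred=T actual=T -> ctr[1]=3
Ev 3: PC=6 idx=0 pred=T actual=T -> ctr[0]=3
Ev 4: PC=6 idx=0 pred=T actual=T -> ctr[0]=3
Ev 5: PC=6 idx=0 pred=T actual=N -> ctr[0]=2
Ev 6: PC=6 idx=0 pred=T actual=T -> ctr[0]=3
Ev 7: PC=6 idx=0 pred=T actual=T -> ctr[0]=3
Ev 8: PC=6 idx=0 pred=T actual=T -> ctr[0]=3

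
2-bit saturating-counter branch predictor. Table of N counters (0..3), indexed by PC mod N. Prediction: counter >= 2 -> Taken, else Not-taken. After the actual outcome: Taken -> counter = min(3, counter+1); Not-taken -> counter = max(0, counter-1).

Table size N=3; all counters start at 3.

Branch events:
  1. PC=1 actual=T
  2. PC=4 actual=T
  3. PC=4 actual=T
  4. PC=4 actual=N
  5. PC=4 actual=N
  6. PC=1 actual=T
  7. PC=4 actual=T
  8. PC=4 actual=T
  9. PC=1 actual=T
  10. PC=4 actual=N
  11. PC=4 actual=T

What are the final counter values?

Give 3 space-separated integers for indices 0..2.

Ev 1: PC=1 idx=1 pred=T actual=T -> ctr[1]=3
Ev 2: PC=4 idx=1 pred=T actual=T -> ctr[1]=3
Ev 3: PC=4 idx=1 pred=T actual=T -> ctr[1]=3
Ev 4: PC=4 idx=1 pred=T actual=N -> ctr[1]=2
Ev 5: PC=4 idx=1 pred=T actual=N -> ctr[1]=1
Ev 6: PC=1 idx=1 pred=N actual=T -> ctr[1]=2
Ev 7: PC=4 idx=1 pred=T actual=T -> ctr[1]=3
Ev 8: PC=4 idx=1 pred=T actual=T -> ctr[1]=3
Ev 9: PC=1 idx=1 pred=T actual=T -> ctr[1]=3
Ev 10: PC=4 idx=1 pred=T actual=N -> ctr[1]=2
Ev 11: PC=4 idx=1 pred=T actual=T -> ctr[1]=3

Answer: 3 3 3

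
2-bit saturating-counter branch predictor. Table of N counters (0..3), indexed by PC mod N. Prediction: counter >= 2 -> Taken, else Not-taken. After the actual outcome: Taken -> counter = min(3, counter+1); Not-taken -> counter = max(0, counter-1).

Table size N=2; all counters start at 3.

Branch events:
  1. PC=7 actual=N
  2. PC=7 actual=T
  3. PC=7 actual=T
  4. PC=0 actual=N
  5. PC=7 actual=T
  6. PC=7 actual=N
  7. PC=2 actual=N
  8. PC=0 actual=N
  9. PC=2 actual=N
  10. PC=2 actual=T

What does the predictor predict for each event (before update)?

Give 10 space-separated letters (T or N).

Answer: T T T T T T T N N N

Derivation:
Ev 1: PC=7 idx=1 pred=T actual=N -> ctr[1]=2
Ev 2: PC=7 idx=1 pred=T actual=T -> ctr[1]=3
Ev 3: PC=7 idx=1 pred=T actual=T -> ctr[1]=3
Ev 4: PC=0 idx=0 pred=T actual=N -> ctr[0]=2
Ev 5: PC=7 idx=1 pred=T actual=T -> ctr[1]=3
Ev 6: PC=7 idx=1 pred=T actual=N -> ctr[1]=2
Ev 7: PC=2 idx=0 pred=T actual=N -> ctr[0]=1
Ev 8: PC=0 idx=0 pred=N actual=N -> ctr[0]=0
Ev 9: PC=2 idx=0 pred=N actual=N -> ctr[0]=0
Ev 10: PC=2 idx=0 pred=N actual=T -> ctr[0]=1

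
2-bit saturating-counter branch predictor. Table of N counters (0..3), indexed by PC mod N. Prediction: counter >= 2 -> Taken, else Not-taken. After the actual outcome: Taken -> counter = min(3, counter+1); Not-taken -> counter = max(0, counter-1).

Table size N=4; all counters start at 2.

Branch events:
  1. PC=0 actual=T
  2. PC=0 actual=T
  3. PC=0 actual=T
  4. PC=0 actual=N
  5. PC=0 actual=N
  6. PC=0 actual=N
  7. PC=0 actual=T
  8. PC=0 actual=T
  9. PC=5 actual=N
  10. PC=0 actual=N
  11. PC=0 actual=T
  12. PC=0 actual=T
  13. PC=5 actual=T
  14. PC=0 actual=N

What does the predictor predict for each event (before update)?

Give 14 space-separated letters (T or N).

Answer: T T T T T N N N T T N T N T

Derivation:
Ev 1: PC=0 idx=0 pred=T actual=T -> ctr[0]=3
Ev 2: PC=0 idx=0 pred=T actual=T -> ctr[0]=3
Ev 3: PC=0 idx=0 pred=T actual=T -> ctr[0]=3
Ev 4: PC=0 idx=0 pred=T actual=N -> ctr[0]=2
Ev 5: PC=0 idx=0 pred=T actual=N -> ctr[0]=1
Ev 6: PC=0 idx=0 pred=N actual=N -> ctr[0]=0
Ev 7: PC=0 idx=0 pred=N actual=T -> ctr[0]=1
Ev 8: PC=0 idx=0 pred=N actual=T -> ctr[0]=2
Ev 9: PC=5 idx=1 pred=T actual=N -> ctr[1]=1
Ev 10: PC=0 idx=0 pred=T actual=N -> ctr[0]=1
Ev 11: PC=0 idx=0 pred=N actual=T -> ctr[0]=2
Ev 12: PC=0 idx=0 pred=T actual=T -> ctr[0]=3
Ev 13: PC=5 idx=1 pred=N actual=T -> ctr[1]=2
Ev 14: PC=0 idx=0 pred=T actual=N -> ctr[0]=2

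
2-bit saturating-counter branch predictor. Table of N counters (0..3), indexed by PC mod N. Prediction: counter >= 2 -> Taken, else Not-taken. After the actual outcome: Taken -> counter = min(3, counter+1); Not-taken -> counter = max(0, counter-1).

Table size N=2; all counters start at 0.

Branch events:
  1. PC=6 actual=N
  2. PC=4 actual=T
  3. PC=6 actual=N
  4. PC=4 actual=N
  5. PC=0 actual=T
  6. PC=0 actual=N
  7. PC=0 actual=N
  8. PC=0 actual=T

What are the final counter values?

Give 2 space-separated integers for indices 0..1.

Answer: 1 0

Derivation:
Ev 1: PC=6 idx=0 pred=N actual=N -> ctr[0]=0
Ev 2: PC=4 idx=0 pred=N actual=T -> ctr[0]=1
Ev 3: PC=6 idx=0 pred=N actual=N -> ctr[0]=0
Ev 4: PC=4 idx=0 pred=N actual=N -> ctr[0]=0
Ev 5: PC=0 idx=0 pred=N actual=T -> ctr[0]=1
Ev 6: PC=0 idx=0 pred=N actual=N -> ctr[0]=0
Ev 7: PC=0 idx=0 pred=N actual=N -> ctr[0]=0
Ev 8: PC=0 idx=0 pred=N actual=T -> ctr[0]=1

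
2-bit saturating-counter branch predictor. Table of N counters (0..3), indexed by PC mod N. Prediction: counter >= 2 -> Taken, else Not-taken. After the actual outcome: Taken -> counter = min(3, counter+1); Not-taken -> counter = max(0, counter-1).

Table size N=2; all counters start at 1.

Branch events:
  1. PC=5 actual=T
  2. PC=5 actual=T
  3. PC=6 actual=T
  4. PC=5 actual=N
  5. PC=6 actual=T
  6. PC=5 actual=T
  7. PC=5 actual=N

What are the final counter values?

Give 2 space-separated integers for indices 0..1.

Ev 1: PC=5 idx=1 pred=N actual=T -> ctr[1]=2
Ev 2: PC=5 idx=1 pred=T actual=T -> ctr[1]=3
Ev 3: PC=6 idx=0 pred=N actual=T -> ctr[0]=2
Ev 4: PC=5 idx=1 pred=T actual=N -> ctr[1]=2
Ev 5: PC=6 idx=0 pred=T actual=T -> ctr[0]=3
Ev 6: PC=5 idx=1 pred=T actual=T -> ctr[1]=3
Ev 7: PC=5 idx=1 pred=T actual=N -> ctr[1]=2

Answer: 3 2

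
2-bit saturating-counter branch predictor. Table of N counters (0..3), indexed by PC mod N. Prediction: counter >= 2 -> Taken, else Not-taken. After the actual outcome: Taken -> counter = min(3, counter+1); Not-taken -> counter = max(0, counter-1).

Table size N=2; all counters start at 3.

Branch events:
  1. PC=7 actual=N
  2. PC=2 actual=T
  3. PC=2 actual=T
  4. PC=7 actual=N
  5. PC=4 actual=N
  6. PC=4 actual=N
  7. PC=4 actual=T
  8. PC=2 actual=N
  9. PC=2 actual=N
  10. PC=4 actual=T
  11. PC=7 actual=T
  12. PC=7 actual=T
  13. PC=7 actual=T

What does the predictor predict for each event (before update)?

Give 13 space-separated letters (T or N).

Answer: T T T T T T N T N N N T T

Derivation:
Ev 1: PC=7 idx=1 pred=T actual=N -> ctr[1]=2
Ev 2: PC=2 idx=0 pred=T actual=T -> ctr[0]=3
Ev 3: PC=2 idx=0 pred=T actual=T -> ctr[0]=3
Ev 4: PC=7 idx=1 pred=T actual=N -> ctr[1]=1
Ev 5: PC=4 idx=0 pred=T actual=N -> ctr[0]=2
Ev 6: PC=4 idx=0 pred=T actual=N -> ctr[0]=1
Ev 7: PC=4 idx=0 pred=N actual=T -> ctr[0]=2
Ev 8: PC=2 idx=0 pred=T actual=N -> ctr[0]=1
Ev 9: PC=2 idx=0 pred=N actual=N -> ctr[0]=0
Ev 10: PC=4 idx=0 pred=N actual=T -> ctr[0]=1
Ev 11: PC=7 idx=1 pred=N actual=T -> ctr[1]=2
Ev 12: PC=7 idx=1 pred=T actual=T -> ctr[1]=3
Ev 13: PC=7 idx=1 pred=T actual=T -> ctr[1]=3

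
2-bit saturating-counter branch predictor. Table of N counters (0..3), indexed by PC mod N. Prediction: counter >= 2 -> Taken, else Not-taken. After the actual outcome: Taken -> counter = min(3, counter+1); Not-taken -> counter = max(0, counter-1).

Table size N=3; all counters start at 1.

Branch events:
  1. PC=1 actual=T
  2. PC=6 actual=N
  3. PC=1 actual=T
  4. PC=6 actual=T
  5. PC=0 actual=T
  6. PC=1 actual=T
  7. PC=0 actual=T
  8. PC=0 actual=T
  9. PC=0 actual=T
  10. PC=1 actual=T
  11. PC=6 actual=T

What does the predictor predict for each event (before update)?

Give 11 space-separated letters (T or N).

Answer: N N T N N T T T T T T

Derivation:
Ev 1: PC=1 idx=1 pred=N actual=T -> ctr[1]=2
Ev 2: PC=6 idx=0 pred=N actual=N -> ctr[0]=0
Ev 3: PC=1 idx=1 pred=T actual=T -> ctr[1]=3
Ev 4: PC=6 idx=0 pred=N actual=T -> ctr[0]=1
Ev 5: PC=0 idx=0 pred=N actual=T -> ctr[0]=2
Ev 6: PC=1 idx=1 pred=T actual=T -> ctr[1]=3
Ev 7: PC=0 idx=0 pred=T actual=T -> ctr[0]=3
Ev 8: PC=0 idx=0 pred=T actual=T -> ctr[0]=3
Ev 9: PC=0 idx=0 pred=T actual=T -> ctr[0]=3
Ev 10: PC=1 idx=1 pred=T actual=T -> ctr[1]=3
Ev 11: PC=6 idx=0 pred=T actual=T -> ctr[0]=3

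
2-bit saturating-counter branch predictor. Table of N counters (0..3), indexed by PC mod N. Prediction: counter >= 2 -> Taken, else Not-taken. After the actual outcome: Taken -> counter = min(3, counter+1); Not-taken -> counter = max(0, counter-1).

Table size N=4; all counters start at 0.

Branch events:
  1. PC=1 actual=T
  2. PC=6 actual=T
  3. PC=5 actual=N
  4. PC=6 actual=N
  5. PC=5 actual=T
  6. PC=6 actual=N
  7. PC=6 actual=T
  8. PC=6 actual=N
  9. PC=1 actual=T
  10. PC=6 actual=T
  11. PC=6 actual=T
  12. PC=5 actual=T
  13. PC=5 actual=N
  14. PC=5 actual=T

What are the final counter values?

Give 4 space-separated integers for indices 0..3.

Answer: 0 3 2 0

Derivation:
Ev 1: PC=1 idx=1 pred=N actual=T -> ctr[1]=1
Ev 2: PC=6 idx=2 pred=N actual=T -> ctr[2]=1
Ev 3: PC=5 idx=1 pred=N actual=N -> ctr[1]=0
Ev 4: PC=6 idx=2 pred=N actual=N -> ctr[2]=0
Ev 5: PC=5 idx=1 pred=N actual=T -> ctr[1]=1
Ev 6: PC=6 idx=2 pred=N actual=N -> ctr[2]=0
Ev 7: PC=6 idx=2 pred=N actual=T -> ctr[2]=1
Ev 8: PC=6 idx=2 pred=N actual=N -> ctr[2]=0
Ev 9: PC=1 idx=1 pred=N actual=T -> ctr[1]=2
Ev 10: PC=6 idx=2 pred=N actual=T -> ctr[2]=1
Ev 11: PC=6 idx=2 pred=N actual=T -> ctr[2]=2
Ev 12: PC=5 idx=1 pred=T actual=T -> ctr[1]=3
Ev 13: PC=5 idx=1 pred=T actual=N -> ctr[1]=2
Ev 14: PC=5 idx=1 pred=T actual=T -> ctr[1]=3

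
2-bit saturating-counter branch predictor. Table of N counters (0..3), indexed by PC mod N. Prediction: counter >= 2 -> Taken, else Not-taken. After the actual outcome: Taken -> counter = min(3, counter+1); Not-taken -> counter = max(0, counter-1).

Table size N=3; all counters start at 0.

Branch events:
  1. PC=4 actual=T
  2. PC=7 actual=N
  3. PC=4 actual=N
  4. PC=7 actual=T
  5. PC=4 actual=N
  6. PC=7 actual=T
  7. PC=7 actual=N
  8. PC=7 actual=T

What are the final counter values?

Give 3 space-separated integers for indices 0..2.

Answer: 0 1 0

Derivation:
Ev 1: PC=4 idx=1 pred=N actual=T -> ctr[1]=1
Ev 2: PC=7 idx=1 pred=N actual=N -> ctr[1]=0
Ev 3: PC=4 idx=1 pred=N actual=N -> ctr[1]=0
Ev 4: PC=7 idx=1 pred=N actual=T -> ctr[1]=1
Ev 5: PC=4 idx=1 pred=N actual=N -> ctr[1]=0
Ev 6: PC=7 idx=1 pred=N actual=T -> ctr[1]=1
Ev 7: PC=7 idx=1 pred=N actual=N -> ctr[1]=0
Ev 8: PC=7 idx=1 pred=N actual=T -> ctr[1]=1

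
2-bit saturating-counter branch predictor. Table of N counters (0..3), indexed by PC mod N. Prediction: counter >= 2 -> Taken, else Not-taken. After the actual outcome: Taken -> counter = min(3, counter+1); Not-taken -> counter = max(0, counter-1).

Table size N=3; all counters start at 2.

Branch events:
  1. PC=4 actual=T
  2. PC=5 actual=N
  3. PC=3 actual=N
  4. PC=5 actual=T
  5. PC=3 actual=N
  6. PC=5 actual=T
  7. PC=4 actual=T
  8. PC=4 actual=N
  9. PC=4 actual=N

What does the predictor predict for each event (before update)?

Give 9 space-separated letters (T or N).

Answer: T T T N N T T T T

Derivation:
Ev 1: PC=4 idx=1 pred=T actual=T -> ctr[1]=3
Ev 2: PC=5 idx=2 pred=T actual=N -> ctr[2]=1
Ev 3: PC=3 idx=0 pred=T actual=N -> ctr[0]=1
Ev 4: PC=5 idx=2 pred=N actual=T -> ctr[2]=2
Ev 5: PC=3 idx=0 pred=N actual=N -> ctr[0]=0
Ev 6: PC=5 idx=2 pred=T actual=T -> ctr[2]=3
Ev 7: PC=4 idx=1 pred=T actual=T -> ctr[1]=3
Ev 8: PC=4 idx=1 pred=T actual=N -> ctr[1]=2
Ev 9: PC=4 idx=1 pred=T actual=N -> ctr[1]=1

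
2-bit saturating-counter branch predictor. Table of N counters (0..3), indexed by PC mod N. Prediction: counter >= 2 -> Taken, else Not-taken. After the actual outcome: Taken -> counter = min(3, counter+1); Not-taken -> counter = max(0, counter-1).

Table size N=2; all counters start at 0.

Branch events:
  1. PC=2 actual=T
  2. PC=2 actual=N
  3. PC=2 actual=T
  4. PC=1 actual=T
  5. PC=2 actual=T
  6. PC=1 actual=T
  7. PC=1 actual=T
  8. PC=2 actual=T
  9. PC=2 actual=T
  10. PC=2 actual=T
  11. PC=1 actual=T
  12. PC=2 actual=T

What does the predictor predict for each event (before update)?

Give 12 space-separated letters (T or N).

Answer: N N N N N N T T T T T T

Derivation:
Ev 1: PC=2 idx=0 pred=N actual=T -> ctr[0]=1
Ev 2: PC=2 idx=0 pred=N actual=N -> ctr[0]=0
Ev 3: PC=2 idx=0 pred=N actual=T -> ctr[0]=1
Ev 4: PC=1 idx=1 pred=N actual=T -> ctr[1]=1
Ev 5: PC=2 idx=0 pred=N actual=T -> ctr[0]=2
Ev 6: PC=1 idx=1 pred=N actual=T -> ctr[1]=2
Ev 7: PC=1 idx=1 pred=T actual=T -> ctr[1]=3
Ev 8: PC=2 idx=0 pred=T actual=T -> ctr[0]=3
Ev 9: PC=2 idx=0 pred=T actual=T -> ctr[0]=3
Ev 10: PC=2 idx=0 pred=T actual=T -> ctr[0]=3
Ev 11: PC=1 idx=1 pred=T actual=T -> ctr[1]=3
Ev 12: PC=2 idx=0 pred=T actual=T -> ctr[0]=3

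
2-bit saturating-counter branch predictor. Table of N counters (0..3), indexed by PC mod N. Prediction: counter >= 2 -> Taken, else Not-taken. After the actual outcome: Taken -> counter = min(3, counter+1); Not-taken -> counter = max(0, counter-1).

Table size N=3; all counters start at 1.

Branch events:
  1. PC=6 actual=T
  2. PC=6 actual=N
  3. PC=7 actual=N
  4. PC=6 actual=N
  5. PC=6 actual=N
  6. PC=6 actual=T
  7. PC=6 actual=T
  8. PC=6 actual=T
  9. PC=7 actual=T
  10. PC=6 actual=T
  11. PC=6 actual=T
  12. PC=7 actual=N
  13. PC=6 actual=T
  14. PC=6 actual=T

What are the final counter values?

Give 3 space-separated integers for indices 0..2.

Answer: 3 0 1

Derivation:
Ev 1: PC=6 idx=0 pred=N actual=T -> ctr[0]=2
Ev 2: PC=6 idx=0 pred=T actual=N -> ctr[0]=1
Ev 3: PC=7 idx=1 pred=N actual=N -> ctr[1]=0
Ev 4: PC=6 idx=0 pred=N actual=N -> ctr[0]=0
Ev 5: PC=6 idx=0 pred=N actual=N -> ctr[0]=0
Ev 6: PC=6 idx=0 pred=N actual=T -> ctr[0]=1
Ev 7: PC=6 idx=0 pred=N actual=T -> ctr[0]=2
Ev 8: PC=6 idx=0 pred=T actual=T -> ctr[0]=3
Ev 9: PC=7 idx=1 pred=N actual=T -> ctr[1]=1
Ev 10: PC=6 idx=0 pred=T actual=T -> ctr[0]=3
Ev 11: PC=6 idx=0 pred=T actual=T -> ctr[0]=3
Ev 12: PC=7 idx=1 pred=N actual=N -> ctr[1]=0
Ev 13: PC=6 idx=0 pred=T actual=T -> ctr[0]=3
Ev 14: PC=6 idx=0 pred=T actual=T -> ctr[0]=3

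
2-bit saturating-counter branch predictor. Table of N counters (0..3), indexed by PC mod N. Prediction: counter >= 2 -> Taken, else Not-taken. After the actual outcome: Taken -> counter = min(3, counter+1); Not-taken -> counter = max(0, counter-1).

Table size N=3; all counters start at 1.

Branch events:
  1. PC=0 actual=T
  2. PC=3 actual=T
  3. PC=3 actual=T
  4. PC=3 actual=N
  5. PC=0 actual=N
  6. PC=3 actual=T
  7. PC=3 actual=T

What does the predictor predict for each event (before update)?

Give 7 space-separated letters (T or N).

Answer: N T T T T N T

Derivation:
Ev 1: PC=0 idx=0 pred=N actual=T -> ctr[0]=2
Ev 2: PC=3 idx=0 pred=T actual=T -> ctr[0]=3
Ev 3: PC=3 idx=0 pred=T actual=T -> ctr[0]=3
Ev 4: PC=3 idx=0 pred=T actual=N -> ctr[0]=2
Ev 5: PC=0 idx=0 pred=T actual=N -> ctr[0]=1
Ev 6: PC=3 idx=0 pred=N actual=T -> ctr[0]=2
Ev 7: PC=3 idx=0 pred=T actual=T -> ctr[0]=3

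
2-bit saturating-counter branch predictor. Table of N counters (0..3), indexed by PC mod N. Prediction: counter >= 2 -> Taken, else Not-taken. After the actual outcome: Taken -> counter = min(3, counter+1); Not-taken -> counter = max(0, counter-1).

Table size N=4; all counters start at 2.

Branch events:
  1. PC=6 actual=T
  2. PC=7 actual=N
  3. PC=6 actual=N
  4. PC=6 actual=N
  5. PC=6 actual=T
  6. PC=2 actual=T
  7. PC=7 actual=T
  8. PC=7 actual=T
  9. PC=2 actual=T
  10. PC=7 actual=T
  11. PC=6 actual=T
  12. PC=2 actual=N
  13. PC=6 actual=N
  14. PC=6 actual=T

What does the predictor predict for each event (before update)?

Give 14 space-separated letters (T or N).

Answer: T T T T N T N T T T T T T N

Derivation:
Ev 1: PC=6 idx=2 pred=T actual=T -> ctr[2]=3
Ev 2: PC=7 idx=3 pred=T actual=N -> ctr[3]=1
Ev 3: PC=6 idx=2 pred=T actual=N -> ctr[2]=2
Ev 4: PC=6 idx=2 pred=T actual=N -> ctr[2]=1
Ev 5: PC=6 idx=2 pred=N actual=T -> ctr[2]=2
Ev 6: PC=2 idx=2 pred=T actual=T -> ctr[2]=3
Ev 7: PC=7 idx=3 pred=N actual=T -> ctr[3]=2
Ev 8: PC=7 idx=3 pred=T actual=T -> ctr[3]=3
Ev 9: PC=2 idx=2 pred=T actual=T -> ctr[2]=3
Ev 10: PC=7 idx=3 pred=T actual=T -> ctr[3]=3
Ev 11: PC=6 idx=2 pred=T actual=T -> ctr[2]=3
Ev 12: PC=2 idx=2 pred=T actual=N -> ctr[2]=2
Ev 13: PC=6 idx=2 pred=T actual=N -> ctr[2]=1
Ev 14: PC=6 idx=2 pred=N actual=T -> ctr[2]=2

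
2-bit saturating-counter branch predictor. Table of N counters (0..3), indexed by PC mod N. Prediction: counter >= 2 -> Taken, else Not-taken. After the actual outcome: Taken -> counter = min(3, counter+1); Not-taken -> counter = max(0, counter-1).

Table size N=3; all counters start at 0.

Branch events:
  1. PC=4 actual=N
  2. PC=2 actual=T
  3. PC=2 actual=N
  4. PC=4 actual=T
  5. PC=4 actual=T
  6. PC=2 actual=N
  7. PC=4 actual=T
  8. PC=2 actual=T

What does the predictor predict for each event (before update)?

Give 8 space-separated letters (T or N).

Ev 1: PC=4 idx=1 pred=N actual=N -> ctr[1]=0
Ev 2: PC=2 idx=2 pred=N actual=T -> ctr[2]=1
Ev 3: PC=2 idx=2 pred=N actual=N -> ctr[2]=0
Ev 4: PC=4 idx=1 pred=N actual=T -> ctr[1]=1
Ev 5: PC=4 idx=1 pred=N actual=T -> ctr[1]=2
Ev 6: PC=2 idx=2 pred=N actual=N -> ctr[2]=0
Ev 7: PC=4 idx=1 pred=T actual=T -> ctr[1]=3
Ev 8: PC=2 idx=2 pred=N actual=T -> ctr[2]=1

Answer: N N N N N N T N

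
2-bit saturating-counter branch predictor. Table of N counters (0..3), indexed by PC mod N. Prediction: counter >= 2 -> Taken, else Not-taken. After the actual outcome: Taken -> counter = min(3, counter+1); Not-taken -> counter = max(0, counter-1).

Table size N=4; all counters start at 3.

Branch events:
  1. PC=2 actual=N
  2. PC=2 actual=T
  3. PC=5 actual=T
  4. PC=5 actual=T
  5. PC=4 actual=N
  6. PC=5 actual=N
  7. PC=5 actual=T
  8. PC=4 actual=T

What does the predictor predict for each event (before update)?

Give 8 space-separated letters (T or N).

Ev 1: PC=2 idx=2 pred=T actual=N -> ctr[2]=2
Ev 2: PC=2 idx=2 pred=T actual=T -> ctr[2]=3
Ev 3: PC=5 idx=1 pred=T actual=T -> ctr[1]=3
Ev 4: PC=5 idx=1 pred=T actual=T -> ctr[1]=3
Ev 5: PC=4 idx=0 pred=T actual=N -> ctr[0]=2
Ev 6: PC=5 idx=1 pred=T actual=N -> ctr[1]=2
Ev 7: PC=5 idx=1 pred=T actual=T -> ctr[1]=3
Ev 8: PC=4 idx=0 pred=T actual=T -> ctr[0]=3

Answer: T T T T T T T T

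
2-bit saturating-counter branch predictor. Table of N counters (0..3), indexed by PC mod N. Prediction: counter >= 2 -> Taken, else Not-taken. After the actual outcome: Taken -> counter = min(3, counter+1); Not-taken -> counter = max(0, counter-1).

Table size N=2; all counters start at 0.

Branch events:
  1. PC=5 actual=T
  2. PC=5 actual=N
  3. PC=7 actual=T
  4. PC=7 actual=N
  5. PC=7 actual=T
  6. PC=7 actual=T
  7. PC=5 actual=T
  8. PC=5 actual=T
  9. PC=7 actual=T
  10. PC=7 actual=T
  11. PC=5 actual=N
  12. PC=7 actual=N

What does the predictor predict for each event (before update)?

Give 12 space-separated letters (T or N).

Answer: N N N N N N T T T T T T

Derivation:
Ev 1: PC=5 idx=1 pred=N actual=T -> ctr[1]=1
Ev 2: PC=5 idx=1 pred=N actual=N -> ctr[1]=0
Ev 3: PC=7 idx=1 pred=N actual=T -> ctr[1]=1
Ev 4: PC=7 idx=1 pred=N actual=N -> ctr[1]=0
Ev 5: PC=7 idx=1 pred=N actual=T -> ctr[1]=1
Ev 6: PC=7 idx=1 pred=N actual=T -> ctr[1]=2
Ev 7: PC=5 idx=1 pred=T actual=T -> ctr[1]=3
Ev 8: PC=5 idx=1 pred=T actual=T -> ctr[1]=3
Ev 9: PC=7 idx=1 pred=T actual=T -> ctr[1]=3
Ev 10: PC=7 idx=1 pred=T actual=T -> ctr[1]=3
Ev 11: PC=5 idx=1 pred=T actual=N -> ctr[1]=2
Ev 12: PC=7 idx=1 pred=T actual=N -> ctr[1]=1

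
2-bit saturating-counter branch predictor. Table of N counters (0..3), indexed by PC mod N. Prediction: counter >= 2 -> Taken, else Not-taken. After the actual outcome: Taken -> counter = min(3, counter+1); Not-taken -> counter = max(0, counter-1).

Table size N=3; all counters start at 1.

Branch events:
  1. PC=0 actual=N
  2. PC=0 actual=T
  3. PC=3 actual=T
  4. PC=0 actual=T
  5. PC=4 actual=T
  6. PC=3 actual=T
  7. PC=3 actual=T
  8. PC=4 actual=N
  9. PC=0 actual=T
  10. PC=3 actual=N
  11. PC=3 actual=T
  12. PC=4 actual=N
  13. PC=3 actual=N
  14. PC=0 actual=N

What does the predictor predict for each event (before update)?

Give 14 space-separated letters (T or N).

Ev 1: PC=0 idx=0 pred=N actual=N -> ctr[0]=0
Ev 2: PC=0 idx=0 pred=N actual=T -> ctr[0]=1
Ev 3: PC=3 idx=0 pred=N actual=T -> ctr[0]=2
Ev 4: PC=0 idx=0 pred=T actual=T -> ctr[0]=3
Ev 5: PC=4 idx=1 pred=N actual=T -> ctr[1]=2
Ev 6: PC=3 idx=0 pred=T actual=T -> ctr[0]=3
Ev 7: PC=3 idx=0 pred=T actual=T -> ctr[0]=3
Ev 8: PC=4 idx=1 pred=T actual=N -> ctr[1]=1
Ev 9: PC=0 idx=0 pred=T actual=T -> ctr[0]=3
Ev 10: PC=3 idx=0 pred=T actual=N -> ctr[0]=2
Ev 11: PC=3 idx=0 pred=T actual=T -> ctr[0]=3
Ev 12: PC=4 idx=1 pred=N actual=N -> ctr[1]=0
Ev 13: PC=3 idx=0 pred=T actual=N -> ctr[0]=2
Ev 14: PC=0 idx=0 pred=T actual=N -> ctr[0]=1

Answer: N N N T N T T T T T T N T T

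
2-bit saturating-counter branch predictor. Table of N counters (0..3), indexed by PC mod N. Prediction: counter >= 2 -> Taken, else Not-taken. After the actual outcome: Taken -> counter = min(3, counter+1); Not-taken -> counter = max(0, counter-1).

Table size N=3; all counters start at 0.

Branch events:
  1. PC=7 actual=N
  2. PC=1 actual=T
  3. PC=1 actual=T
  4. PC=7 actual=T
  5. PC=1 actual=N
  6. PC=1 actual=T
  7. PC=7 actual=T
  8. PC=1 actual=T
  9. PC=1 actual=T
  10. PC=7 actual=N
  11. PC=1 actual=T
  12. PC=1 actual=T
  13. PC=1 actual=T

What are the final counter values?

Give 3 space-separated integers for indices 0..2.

Answer: 0 3 0

Derivation:
Ev 1: PC=7 idx=1 pred=N actual=N -> ctr[1]=0
Ev 2: PC=1 idx=1 pred=N actual=T -> ctr[1]=1
Ev 3: PC=1 idx=1 pred=N actual=T -> ctr[1]=2
Ev 4: PC=7 idx=1 pred=T actual=T -> ctr[1]=3
Ev 5: PC=1 idx=1 pred=T actual=N -> ctr[1]=2
Ev 6: PC=1 idx=1 pred=T actual=T -> ctr[1]=3
Ev 7: PC=7 idx=1 pred=T actual=T -> ctr[1]=3
Ev 8: PC=1 idx=1 pred=T actual=T -> ctr[1]=3
Ev 9: PC=1 idx=1 pred=T actual=T -> ctr[1]=3
Ev 10: PC=7 idx=1 pred=T actual=N -> ctr[1]=2
Ev 11: PC=1 idx=1 pred=T actual=T -> ctr[1]=3
Ev 12: PC=1 idx=1 pred=T actual=T -> ctr[1]=3
Ev 13: PC=1 idx=1 pred=T actual=T -> ctr[1]=3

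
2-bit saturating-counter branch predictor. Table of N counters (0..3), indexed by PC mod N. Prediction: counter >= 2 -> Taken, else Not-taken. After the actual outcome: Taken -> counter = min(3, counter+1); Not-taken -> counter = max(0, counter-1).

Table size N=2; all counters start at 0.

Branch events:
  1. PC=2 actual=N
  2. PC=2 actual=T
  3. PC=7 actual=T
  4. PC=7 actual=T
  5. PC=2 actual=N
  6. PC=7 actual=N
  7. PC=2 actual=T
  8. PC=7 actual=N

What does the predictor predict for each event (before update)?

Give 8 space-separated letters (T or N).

Answer: N N N N N T N N

Derivation:
Ev 1: PC=2 idx=0 pred=N actual=N -> ctr[0]=0
Ev 2: PC=2 idx=0 pred=N actual=T -> ctr[0]=1
Ev 3: PC=7 idx=1 pred=N actual=T -> ctr[1]=1
Ev 4: PC=7 idx=1 pred=N actual=T -> ctr[1]=2
Ev 5: PC=2 idx=0 pred=N actual=N -> ctr[0]=0
Ev 6: PC=7 idx=1 pred=T actual=N -> ctr[1]=1
Ev 7: PC=2 idx=0 pred=N actual=T -> ctr[0]=1
Ev 8: PC=7 idx=1 pred=N actual=N -> ctr[1]=0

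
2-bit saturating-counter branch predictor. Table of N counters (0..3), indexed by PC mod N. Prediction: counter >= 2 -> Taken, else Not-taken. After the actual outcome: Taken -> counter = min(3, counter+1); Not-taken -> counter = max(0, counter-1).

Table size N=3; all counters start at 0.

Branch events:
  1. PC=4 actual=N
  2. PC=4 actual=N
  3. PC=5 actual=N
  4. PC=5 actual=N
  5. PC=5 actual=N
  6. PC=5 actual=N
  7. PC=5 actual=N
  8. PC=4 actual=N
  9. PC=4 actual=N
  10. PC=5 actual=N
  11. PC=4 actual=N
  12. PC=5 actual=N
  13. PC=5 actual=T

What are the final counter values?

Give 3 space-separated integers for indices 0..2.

Ev 1: PC=4 idx=1 pred=N actual=N -> ctr[1]=0
Ev 2: PC=4 idx=1 pred=N actual=N -> ctr[1]=0
Ev 3: PC=5 idx=2 pred=N actual=N -> ctr[2]=0
Ev 4: PC=5 idx=2 pred=N actual=N -> ctr[2]=0
Ev 5: PC=5 idx=2 pred=N actual=N -> ctr[2]=0
Ev 6: PC=5 idx=2 pred=N actual=N -> ctr[2]=0
Ev 7: PC=5 idx=2 pred=N actual=N -> ctr[2]=0
Ev 8: PC=4 idx=1 pred=N actual=N -> ctr[1]=0
Ev 9: PC=4 idx=1 pred=N actual=N -> ctr[1]=0
Ev 10: PC=5 idx=2 pred=N actual=N -> ctr[2]=0
Ev 11: PC=4 idx=1 pred=N actual=N -> ctr[1]=0
Ev 12: PC=5 idx=2 pred=N actual=N -> ctr[2]=0
Ev 13: PC=5 idx=2 pred=N actual=T -> ctr[2]=1

Answer: 0 0 1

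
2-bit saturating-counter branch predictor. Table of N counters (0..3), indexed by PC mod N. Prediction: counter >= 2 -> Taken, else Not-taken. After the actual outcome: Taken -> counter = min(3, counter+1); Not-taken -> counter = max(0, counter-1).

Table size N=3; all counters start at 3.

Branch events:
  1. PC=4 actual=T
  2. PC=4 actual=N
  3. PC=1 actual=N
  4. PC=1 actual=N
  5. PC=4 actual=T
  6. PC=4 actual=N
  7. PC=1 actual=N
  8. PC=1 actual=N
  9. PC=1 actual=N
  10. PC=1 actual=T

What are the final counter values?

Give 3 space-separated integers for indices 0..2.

Ev 1: PC=4 idx=1 pred=T actual=T -> ctr[1]=3
Ev 2: PC=4 idx=1 pred=T actual=N -> ctr[1]=2
Ev 3: PC=1 idx=1 pred=T actual=N -> ctr[1]=1
Ev 4: PC=1 idx=1 pred=N actual=N -> ctr[1]=0
Ev 5: PC=4 idx=1 pred=N actual=T -> ctr[1]=1
Ev 6: PC=4 idx=1 pred=N actual=N -> ctr[1]=0
Ev 7: PC=1 idx=1 pred=N actual=N -> ctr[1]=0
Ev 8: PC=1 idx=1 pred=N actual=N -> ctr[1]=0
Ev 9: PC=1 idx=1 pred=N actual=N -> ctr[1]=0
Ev 10: PC=1 idx=1 pred=N actual=T -> ctr[1]=1

Answer: 3 1 3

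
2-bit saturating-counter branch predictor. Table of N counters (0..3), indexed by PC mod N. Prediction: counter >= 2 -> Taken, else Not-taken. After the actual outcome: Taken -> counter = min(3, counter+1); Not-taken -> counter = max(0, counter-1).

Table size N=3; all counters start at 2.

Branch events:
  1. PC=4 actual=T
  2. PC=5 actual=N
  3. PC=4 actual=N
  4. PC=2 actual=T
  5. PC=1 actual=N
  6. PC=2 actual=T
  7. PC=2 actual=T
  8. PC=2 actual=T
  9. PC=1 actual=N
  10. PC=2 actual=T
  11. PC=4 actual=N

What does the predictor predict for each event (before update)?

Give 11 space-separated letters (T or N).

Ev 1: PC=4 idx=1 pred=T actual=T -> ctr[1]=3
Ev 2: PC=5 idx=2 pred=T actual=N -> ctr[2]=1
Ev 3: PC=4 idx=1 pred=T actual=N -> ctr[1]=2
Ev 4: PC=2 idx=2 pred=N actual=T -> ctr[2]=2
Ev 5: PC=1 idx=1 pred=T actual=N -> ctr[1]=1
Ev 6: PC=2 idx=2 pred=T actual=T -> ctr[2]=3
Ev 7: PC=2 idx=2 pred=T actual=T -> ctr[2]=3
Ev 8: PC=2 idx=2 pred=T actual=T -> ctr[2]=3
Ev 9: PC=1 idx=1 pred=N actual=N -> ctr[1]=0
Ev 10: PC=2 idx=2 pred=T actual=T -> ctr[2]=3
Ev 11: PC=4 idx=1 pred=N actual=N -> ctr[1]=0

Answer: T T T N T T T T N T N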